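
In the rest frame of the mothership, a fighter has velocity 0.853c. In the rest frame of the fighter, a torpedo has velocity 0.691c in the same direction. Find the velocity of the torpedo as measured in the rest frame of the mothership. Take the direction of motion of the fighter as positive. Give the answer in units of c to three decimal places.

With v = 0.853 and u' = 0.691 (in units of c),
u = (u' + v)/(1 + u'v/c²):
u = (0.691 + 0.853) / (1 + 0.691·0.853) = 1.5440/1.5894 = 0.9714

0.971c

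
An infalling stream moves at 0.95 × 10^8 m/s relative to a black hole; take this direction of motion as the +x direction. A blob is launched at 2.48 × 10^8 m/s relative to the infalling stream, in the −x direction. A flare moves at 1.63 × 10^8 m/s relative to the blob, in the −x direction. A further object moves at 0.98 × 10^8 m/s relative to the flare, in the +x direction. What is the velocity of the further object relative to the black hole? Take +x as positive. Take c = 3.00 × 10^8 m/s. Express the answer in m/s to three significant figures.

-2.42 × 10^8 m/s

Apply u = (u' + v)/(1 + u'v/c²) successively, working outward toward the black hole.
(Dividing each given speed by c = 3.00 × 10^8 m/s to work in units of c.)
Start: velocity of the infalling stream relative to the black hole = 0.3167c.
Compose with the blob (u' = -0.827 in the infalling stream frame): u_1 = (-0.827 + 0.317) / (1 + (-0.827)·0.317) = -0.5100/0.7382 = -0.6908.
Compose with the flare (u' = -0.543 in the blob frame): u_2 = (-0.543 + (-0.691)) / (1 + (-0.543)·(-0.691)) = -1.2342/1.3754 = -0.8974.
Compose with the further object (u' = 0.327 in the flare frame): u_3 = (0.327 + (-0.897)) / (1 + 0.327·(-0.897)) = -0.5707/0.7069 = -0.8073.
So u = -0.8073 × 3.00 × 10^8 m/s.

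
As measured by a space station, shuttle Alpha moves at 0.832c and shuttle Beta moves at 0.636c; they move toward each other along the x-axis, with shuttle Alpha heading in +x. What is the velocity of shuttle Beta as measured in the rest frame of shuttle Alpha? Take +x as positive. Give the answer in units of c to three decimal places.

-0.960c

β_A = 0.832, β_B = -0.636.
Transform to A's frame with the inverse velocity-addition law: u' = (u − v)/(1 − uv/c²), taking u = β_B and v = β_A.
u' = (-0.636 − 0.832) / (1 − (0.832)(-0.636)) = -1.4680/1.5292 = -0.9600.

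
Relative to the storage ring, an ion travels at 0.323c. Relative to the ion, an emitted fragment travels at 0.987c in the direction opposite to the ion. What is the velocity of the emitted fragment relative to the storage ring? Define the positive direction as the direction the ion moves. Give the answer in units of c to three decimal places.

With v = 0.323 and u' = -0.987 (in units of c),
u = (u' + v)/(1 + u'v/c²):
u = (-0.987 + 0.323) / (1 + (-0.987)·0.323) = -0.6640/0.6812 = -0.9748
(Galilean addition would give -0.664c.)

-0.975c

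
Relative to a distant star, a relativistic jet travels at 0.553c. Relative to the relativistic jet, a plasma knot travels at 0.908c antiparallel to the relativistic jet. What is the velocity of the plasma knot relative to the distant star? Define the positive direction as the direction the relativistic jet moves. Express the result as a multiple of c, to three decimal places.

-0.713c

With v = 0.553 and u' = -0.908 (in units of c),
u = (u' + v)/(1 + u'v/c²):
u = (-0.908 + 0.553) / (1 + (-0.908)·0.553) = -0.3550/0.4979 = -0.7130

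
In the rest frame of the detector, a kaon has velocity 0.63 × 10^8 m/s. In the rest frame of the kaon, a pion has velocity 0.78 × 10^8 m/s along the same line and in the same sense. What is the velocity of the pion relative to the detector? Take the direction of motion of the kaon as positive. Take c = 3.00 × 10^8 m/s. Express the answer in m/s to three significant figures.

1.34 × 10^8 m/s

In units of c (dividing by 3.00 × 10^8 m/s): v = 0.210, u' = 0.260.
u = (u' + v)/(1 + u'v/c²):
u = (0.260 + 0.210) / (1 + 0.260·0.210) = 0.4700/1.0546 = 0.4457
Converting back: u = 0.4457 × 3.00 × 10^8 m/s.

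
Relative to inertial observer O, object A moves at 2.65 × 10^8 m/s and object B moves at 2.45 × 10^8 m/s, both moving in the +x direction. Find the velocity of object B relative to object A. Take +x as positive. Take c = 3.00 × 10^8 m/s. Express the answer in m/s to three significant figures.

-7.18 × 10^7 m/s

β_A = 0.883, β_B = 0.817 (dividing each by c = 3.00 × 10^8 m/s).
Transform to A's frame with the inverse velocity-addition law: u' = (u − v)/(1 − uv/c²), taking u = β_B and v = β_A.
u' = (0.817 − 0.883) / (1 − (0.883)(0.817)) = -0.0667/0.2786 = -0.2393.
u' = -0.2393 × 3.00 × 10^8 m/s.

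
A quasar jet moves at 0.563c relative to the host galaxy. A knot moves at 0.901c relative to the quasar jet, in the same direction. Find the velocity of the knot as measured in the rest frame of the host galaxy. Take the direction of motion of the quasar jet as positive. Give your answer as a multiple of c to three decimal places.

0.971c

With v = 0.563 and u' = 0.901 (in units of c),
u = (u' + v)/(1 + u'v/c²):
u = (0.901 + 0.563) / (1 + 0.901·0.563) = 1.4640/1.5073 = 0.9713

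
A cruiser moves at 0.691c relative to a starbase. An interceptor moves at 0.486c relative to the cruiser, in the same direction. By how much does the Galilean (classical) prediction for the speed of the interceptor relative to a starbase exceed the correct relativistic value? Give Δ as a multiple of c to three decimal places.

Galilean: u_cl = 0.486 + 0.691 = 1.1770.
Relativistic: u_rel = (0.486 + 0.691) / (1 + 0.486·0.691) = 1.1770/1.3358 = 0.8811.
Δ = 1.1770 − 0.8811 = 0.2959.
(The classical prediction exceeds c; the relativistic result does not.)

Δ = 0.296c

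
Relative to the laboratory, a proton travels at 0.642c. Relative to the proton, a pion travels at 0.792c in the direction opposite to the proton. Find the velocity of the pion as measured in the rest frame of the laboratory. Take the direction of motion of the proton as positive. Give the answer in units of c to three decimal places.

-0.305c

With v = 0.642 and u' = -0.792 (in units of c),
u = (u' + v)/(1 + u'v/c²):
u = (-0.792 + 0.642) / (1 + (-0.792)·0.642) = -0.1500/0.4915 = -0.3052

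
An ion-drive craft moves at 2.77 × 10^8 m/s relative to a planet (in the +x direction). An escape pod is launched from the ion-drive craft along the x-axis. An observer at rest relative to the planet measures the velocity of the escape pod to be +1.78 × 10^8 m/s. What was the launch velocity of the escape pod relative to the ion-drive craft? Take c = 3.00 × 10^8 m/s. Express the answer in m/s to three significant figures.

-2.19 × 10^8 m/s

v = 0.923c, u = 0.593c.
Invert the composition law: u' = (u − v)/(1 − uv/c²).
u' = (0.593 − 0.923) / (1 − (0.593)(0.923)) = -0.3300/0.4522 = -0.7298.
u' = -0.7298 × 3.00 × 10^8 m/s.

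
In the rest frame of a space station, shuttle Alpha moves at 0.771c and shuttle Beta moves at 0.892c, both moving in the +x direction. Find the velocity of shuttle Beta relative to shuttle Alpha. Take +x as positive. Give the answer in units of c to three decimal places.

+0.387c

β_A = 0.771, β_B = 0.892.
Transform to A's frame with the inverse velocity-addition law: u' = (u − v)/(1 − uv/c²), taking u = β_B and v = β_A.
u' = (0.892 − 0.771) / (1 − (0.771)(0.892)) = 0.1210/0.3123 = 0.3875.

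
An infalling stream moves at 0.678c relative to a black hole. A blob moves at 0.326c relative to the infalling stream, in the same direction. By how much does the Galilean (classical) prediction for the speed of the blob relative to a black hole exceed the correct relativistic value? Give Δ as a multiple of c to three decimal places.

Δ = 0.182c

Galilean: u_cl = 0.326 + 0.678 = 1.0040.
Relativistic: u_rel = (0.326 + 0.678) / (1 + 0.326·0.678) = 1.0040/1.2210 = 0.8223.
Δ = 1.0040 − 0.8223 = 0.1817.
(The classical prediction exceeds c; the relativistic result does not.)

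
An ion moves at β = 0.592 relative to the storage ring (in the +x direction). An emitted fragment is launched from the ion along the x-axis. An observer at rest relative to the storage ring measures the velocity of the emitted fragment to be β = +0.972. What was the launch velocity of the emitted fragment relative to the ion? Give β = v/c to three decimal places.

Invert the composition law: u' = (u − v)/(1 − uv/c²).
u' = (0.972 − 0.592) / (1 − (0.972)(0.592)) = 0.3800/0.4246 = 0.8950.

β = +0.895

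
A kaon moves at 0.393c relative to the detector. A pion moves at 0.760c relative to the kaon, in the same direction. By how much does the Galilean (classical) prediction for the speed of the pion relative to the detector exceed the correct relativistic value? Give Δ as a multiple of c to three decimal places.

Galilean: u_cl = 0.760 + 0.393 = 1.1530.
Relativistic: u_rel = (0.760 + 0.393) / (1 + 0.760·0.393) = 1.1530/1.2987 = 0.8878.
Δ = 1.1530 − 0.8878 = 0.2652.
(The classical prediction exceeds c; the relativistic result does not.)

Δ = 0.265c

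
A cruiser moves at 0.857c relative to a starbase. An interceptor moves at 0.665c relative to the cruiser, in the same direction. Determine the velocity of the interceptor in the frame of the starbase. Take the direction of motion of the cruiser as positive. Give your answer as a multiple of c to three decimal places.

With v = 0.857 and u' = 0.665 (in units of c),
u = (u' + v)/(1 + u'v/c²):
u = (0.665 + 0.857) / (1 + 0.665·0.857) = 1.5220/1.5699 = 0.9695
(Galilean addition would give +1.522c, exceeding c.)

0.969c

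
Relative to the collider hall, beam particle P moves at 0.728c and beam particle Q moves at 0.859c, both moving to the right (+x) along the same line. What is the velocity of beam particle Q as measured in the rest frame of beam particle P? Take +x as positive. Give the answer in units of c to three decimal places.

+0.350c

β_A = 0.728, β_B = 0.859.
Transform to A's frame with the inverse velocity-addition law: u' = (u − v)/(1 − uv/c²), taking u = β_B and v = β_A.
u' = (0.859 − 0.728) / (1 − (0.728)(0.859)) = 0.1310/0.3746 = 0.3497.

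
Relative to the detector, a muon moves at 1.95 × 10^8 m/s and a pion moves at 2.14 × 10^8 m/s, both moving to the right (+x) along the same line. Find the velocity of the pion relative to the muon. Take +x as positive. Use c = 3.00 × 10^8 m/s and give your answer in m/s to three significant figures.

+3.54 × 10^7 m/s

β_A = 0.650, β_B = 0.713 (dividing each by c = 3.00 × 10^8 m/s).
Transform to A's frame with the inverse velocity-addition law: u' = (u − v)/(1 − uv/c²), taking u = β_B and v = β_A.
u' = (0.713 − 0.650) / (1 − (0.650)(0.713)) = 0.0633/0.5363 = 0.1181.
u' = 0.1181 × 3.00 × 10^8 m/s.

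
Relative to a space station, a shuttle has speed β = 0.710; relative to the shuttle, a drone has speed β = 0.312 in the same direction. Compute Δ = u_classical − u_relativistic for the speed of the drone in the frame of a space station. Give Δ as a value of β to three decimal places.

Galilean: u_cl = 0.312 + 0.710 = 1.0220.
Relativistic: u_rel = (0.312 + 0.710) / (1 + 0.312·0.710) = 1.0220/1.2215 = 0.8367.
Δ = 1.0220 − 0.8367 = 0.1853.
(The classical prediction exceeds c; the relativistic result does not.)

Δ = 0.185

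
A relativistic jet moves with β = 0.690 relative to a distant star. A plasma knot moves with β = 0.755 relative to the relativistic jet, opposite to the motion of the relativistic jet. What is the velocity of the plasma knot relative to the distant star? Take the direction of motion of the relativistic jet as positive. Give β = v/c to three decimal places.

With v = 0.690 and u' = -0.755 (in units of c),
u = (u' + v)/(1 + u'v/c²):
u = (-0.755 + 0.690) / (1 + (-0.755)·0.690) = -0.0650/0.4790 = -0.1357

β = -0.136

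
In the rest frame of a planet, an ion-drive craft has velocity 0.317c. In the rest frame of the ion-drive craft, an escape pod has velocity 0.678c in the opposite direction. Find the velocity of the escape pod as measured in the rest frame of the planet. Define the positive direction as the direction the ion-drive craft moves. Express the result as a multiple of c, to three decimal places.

-0.460c

With v = 0.317 and u' = -0.678 (in units of c),
u = (u' + v)/(1 + u'v/c²):
u = (-0.678 + 0.317) / (1 + (-0.678)·0.317) = -0.3610/0.7851 = -0.4598
(Galilean addition would give -0.361c.)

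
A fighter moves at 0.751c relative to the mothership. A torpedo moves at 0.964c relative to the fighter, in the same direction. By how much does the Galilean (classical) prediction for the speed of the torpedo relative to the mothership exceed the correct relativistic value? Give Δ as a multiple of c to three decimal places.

Δ = 0.720c

Galilean: u_cl = 0.964 + 0.751 = 1.7150.
Relativistic: u_rel = (0.964 + 0.751) / (1 + 0.964·0.751) = 1.7150/1.7240 = 0.9948.
Δ = 1.7150 − 0.9948 = 0.7202.
(The classical prediction exceeds c; the relativistic result does not.)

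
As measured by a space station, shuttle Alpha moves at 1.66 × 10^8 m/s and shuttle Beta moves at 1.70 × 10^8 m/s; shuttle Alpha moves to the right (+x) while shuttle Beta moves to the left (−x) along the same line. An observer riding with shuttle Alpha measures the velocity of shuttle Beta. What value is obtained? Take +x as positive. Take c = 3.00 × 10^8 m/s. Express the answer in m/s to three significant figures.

β_A = 0.553, β_B = -0.567 (dividing each by c = 3.00 × 10^8 m/s).
Transform to A's frame with the inverse velocity-addition law: u' = (u − v)/(1 − uv/c²), taking u = β_B and v = β_A.
u' = (-0.567 − 0.553) / (1 − (0.553)(-0.567)) = -1.1200/1.3136 = -0.8526.
u' = -0.8526 × 3.00 × 10^8 m/s.

-2.56 × 10^8 m/s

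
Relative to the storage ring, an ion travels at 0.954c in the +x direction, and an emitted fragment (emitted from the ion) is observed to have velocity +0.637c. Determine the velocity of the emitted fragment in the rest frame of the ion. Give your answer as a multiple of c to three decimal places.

Invert the composition law: u' = (u − v)/(1 − uv/c²).
u' = (0.637 − 0.954) / (1 − (0.637)(0.954)) = -0.3170/0.3923 = -0.8081.

-0.808c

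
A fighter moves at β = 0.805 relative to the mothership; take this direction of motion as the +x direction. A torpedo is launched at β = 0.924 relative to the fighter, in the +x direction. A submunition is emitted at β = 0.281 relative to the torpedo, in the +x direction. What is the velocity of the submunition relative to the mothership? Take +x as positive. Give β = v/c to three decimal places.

β = 0.995

Apply u = (u' + v)/(1 + u'v/c²) successively, working outward toward the mothership.
Start: velocity of the fighter relative to the mothership = 0.8050c.
Compose with the torpedo (u' = 0.924 in the fighter frame): u_1 = (0.924 + 0.805) / (1 + 0.924·0.805) = 1.7290/1.7438 = 0.9915.
Compose with the submunition (u' = 0.281 in the torpedo frame): u_2 = (0.281 + 0.992) / (1 + 0.281·0.992) = 1.2725/1.2786 = 0.9952.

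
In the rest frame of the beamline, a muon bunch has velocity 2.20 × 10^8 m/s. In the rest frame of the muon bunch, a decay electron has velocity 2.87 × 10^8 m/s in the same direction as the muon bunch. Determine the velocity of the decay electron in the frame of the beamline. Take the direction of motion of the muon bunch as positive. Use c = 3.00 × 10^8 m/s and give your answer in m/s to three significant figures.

2.98 × 10^8 m/s

In units of c (dividing by 3.00 × 10^8 m/s): v = 0.733, u' = 0.957.
u = (u' + v)/(1 + u'v/c²):
u = (0.957 + 0.733) / (1 + 0.957·0.733) = 1.6900/1.7016 = 0.9932
Converting back: u = 0.9932 × 3.00 × 10^8 m/s.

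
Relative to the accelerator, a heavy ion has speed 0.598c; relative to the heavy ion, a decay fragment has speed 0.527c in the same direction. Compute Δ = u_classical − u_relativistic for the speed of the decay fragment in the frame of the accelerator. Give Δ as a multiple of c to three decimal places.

Δ = 0.270c

Galilean: u_cl = 0.527 + 0.598 = 1.1250.
Relativistic: u_rel = (0.527 + 0.598) / (1 + 0.527·0.598) = 1.1250/1.3151 = 0.8554.
Δ = 1.1250 − 0.8554 = 0.2696.
(The classical prediction exceeds c; the relativistic result does not.)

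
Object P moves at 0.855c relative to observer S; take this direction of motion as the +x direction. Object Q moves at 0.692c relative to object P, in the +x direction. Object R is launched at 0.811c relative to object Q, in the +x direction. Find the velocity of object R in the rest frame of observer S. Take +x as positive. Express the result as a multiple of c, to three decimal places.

0.997c

Apply u = (u' + v)/(1 + u'v/c²) successively, working outward toward observer S.
Start: velocity of object P relative to observer S = 0.8550c.
Compose with object Q (u' = 0.692 in object P frame): u_1 = (0.692 + 0.855) / (1 + 0.692·0.855) = 1.5470/1.5917 = 0.9719.
Compose with object R (u' = 0.811 in object Q frame): u_2 = (0.811 + 0.972) / (1 + 0.811·0.972) = 1.7829/1.7882 = 0.9970.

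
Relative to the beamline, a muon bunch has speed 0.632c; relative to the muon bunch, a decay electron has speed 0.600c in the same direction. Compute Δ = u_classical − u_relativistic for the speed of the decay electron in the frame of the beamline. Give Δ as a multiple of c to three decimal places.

Δ = 0.339c

Galilean: u_cl = 0.600 + 0.632 = 1.2320.
Relativistic: u_rel = (0.600 + 0.632) / (1 + 0.600·0.632) = 1.2320/1.3792 = 0.8933.
Δ = 1.2320 − 0.8933 = 0.3387.
(The classical prediction exceeds c; the relativistic result does not.)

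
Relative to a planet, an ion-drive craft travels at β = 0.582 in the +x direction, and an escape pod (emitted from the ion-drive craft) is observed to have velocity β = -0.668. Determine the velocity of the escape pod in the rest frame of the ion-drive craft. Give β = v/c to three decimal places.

β = -0.900

Invert the composition law: u' = (u − v)/(1 − uv/c²).
u' = (-0.668 − 0.582) / (1 − (-0.668)(0.582)) = -1.2500/1.3888 = -0.9001.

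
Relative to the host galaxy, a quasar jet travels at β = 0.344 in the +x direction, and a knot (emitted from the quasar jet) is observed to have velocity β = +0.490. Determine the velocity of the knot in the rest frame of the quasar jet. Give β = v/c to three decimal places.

β = +0.176

Invert the composition law: u' = (u − v)/(1 − uv/c²).
u' = (0.490 − 0.344) / (1 − (0.490)(0.344)) = 0.1460/0.8314 = 0.1756.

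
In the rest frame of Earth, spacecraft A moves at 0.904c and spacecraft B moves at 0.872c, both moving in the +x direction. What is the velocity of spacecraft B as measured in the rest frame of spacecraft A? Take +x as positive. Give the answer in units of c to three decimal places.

-0.151c

β_A = 0.904, β_B = 0.872.
Transform to A's frame with the inverse velocity-addition law: u' = (u − v)/(1 − uv/c²), taking u = β_B and v = β_A.
u' = (0.872 − 0.904) / (1 − (0.904)(0.872)) = -0.0320/0.2117 = -0.1511.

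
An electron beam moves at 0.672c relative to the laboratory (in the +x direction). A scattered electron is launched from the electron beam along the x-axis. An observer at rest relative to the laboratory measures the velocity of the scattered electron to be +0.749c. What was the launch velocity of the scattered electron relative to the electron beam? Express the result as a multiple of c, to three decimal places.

Invert the composition law: u' = (u − v)/(1 − uv/c²).
u' = (0.749 − 0.672) / (1 − (0.749)(0.672)) = 0.0770/0.4967 = 0.1550.

+0.155c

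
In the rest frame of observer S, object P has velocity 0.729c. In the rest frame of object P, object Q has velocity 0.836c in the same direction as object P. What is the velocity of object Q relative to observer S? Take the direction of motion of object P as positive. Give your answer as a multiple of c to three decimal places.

With v = 0.729 and u' = 0.836 (in units of c),
u = (u' + v)/(1 + u'v/c²):
u = (0.836 + 0.729) / (1 + 0.836·0.729) = 1.5650/1.6094 = 0.9724

0.972c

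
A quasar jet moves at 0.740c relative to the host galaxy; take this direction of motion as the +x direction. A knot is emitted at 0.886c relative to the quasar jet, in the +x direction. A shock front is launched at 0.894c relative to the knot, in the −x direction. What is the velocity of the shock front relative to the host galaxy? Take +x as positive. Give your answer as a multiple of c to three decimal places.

+0.722c

Apply u = (u' + v)/(1 + u'v/c²) successively, working outward toward the host galaxy.
Start: velocity of the quasar jet relative to the host galaxy = 0.7400c.
Compose with the knot (u' = 0.886 in the quasar jet frame): u_1 = (0.886 + 0.740) / (1 + 0.886·0.740) = 1.6260/1.6556 = 0.9821.
Compose with the shock front (u' = -0.894 in the knot frame): u_2 = (-0.894 + 0.982) / (1 + (-0.894)·0.982) = 0.0881/0.1220 = 0.7221.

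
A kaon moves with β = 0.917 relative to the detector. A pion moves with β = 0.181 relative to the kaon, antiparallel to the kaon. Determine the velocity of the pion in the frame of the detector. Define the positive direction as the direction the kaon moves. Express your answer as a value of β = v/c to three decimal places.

β = +0.882

With v = 0.917 and u' = -0.181 (in units of c),
u = (u' + v)/(1 + u'v/c²):
u = (-0.181 + 0.917) / (1 + (-0.181)·0.917) = 0.7360/0.8340 = 0.8825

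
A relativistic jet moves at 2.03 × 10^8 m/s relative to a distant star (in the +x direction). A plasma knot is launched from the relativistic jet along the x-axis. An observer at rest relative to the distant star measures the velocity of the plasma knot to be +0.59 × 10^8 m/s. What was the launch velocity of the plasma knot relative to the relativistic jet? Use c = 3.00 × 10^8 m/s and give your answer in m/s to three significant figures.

v = 0.677c, u = 0.197c.
Invert the composition law: u' = (u − v)/(1 − uv/c²).
u' = (0.197 − 0.677) / (1 − (0.197)(0.677)) = -0.4800/0.8669 = -0.5537.
u' = -0.5537 × 3.00 × 10^8 m/s.

-1.66 × 10^8 m/s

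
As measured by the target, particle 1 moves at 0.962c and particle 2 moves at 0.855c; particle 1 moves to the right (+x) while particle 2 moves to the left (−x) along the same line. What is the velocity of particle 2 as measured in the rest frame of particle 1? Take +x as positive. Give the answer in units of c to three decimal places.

-0.997c

β_A = 0.962, β_B = -0.855.
Transform to A's frame with the inverse velocity-addition law: u' = (u − v)/(1 − uv/c²), taking u = β_B and v = β_A.
u' = (-0.855 − 0.962) / (1 − (0.962)(-0.855)) = -1.8170/1.8225 = -0.9970.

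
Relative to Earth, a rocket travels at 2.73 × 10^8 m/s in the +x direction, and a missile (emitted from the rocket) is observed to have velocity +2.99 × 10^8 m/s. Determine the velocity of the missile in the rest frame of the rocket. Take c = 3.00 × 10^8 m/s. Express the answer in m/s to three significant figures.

+2.79 × 10^8 m/s

v = 0.910c, u = 0.997c.
Invert the composition law: u' = (u − v)/(1 − uv/c²).
u' = (0.997 − 0.910) / (1 − (0.997)(0.910)) = 0.0867/0.0930 = 0.9316.
u' = 0.9316 × 3.00 × 10^8 m/s.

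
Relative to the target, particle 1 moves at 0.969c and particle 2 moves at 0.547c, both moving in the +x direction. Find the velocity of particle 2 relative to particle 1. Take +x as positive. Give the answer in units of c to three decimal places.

β_A = 0.969, β_B = 0.547.
Transform to A's frame with the inverse velocity-addition law: u' = (u − v)/(1 − uv/c²), taking u = β_B and v = β_A.
u' = (0.547 − 0.969) / (1 − (0.969)(0.547)) = -0.4220/0.4700 = -0.8980.

-0.898c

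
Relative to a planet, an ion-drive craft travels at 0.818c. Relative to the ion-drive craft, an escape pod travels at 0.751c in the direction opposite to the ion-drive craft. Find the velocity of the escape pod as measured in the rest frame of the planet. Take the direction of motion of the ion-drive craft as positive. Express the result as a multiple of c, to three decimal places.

With v = 0.818 and u' = -0.751 (in units of c),
u = (u' + v)/(1 + u'v/c²):
u = (-0.751 + 0.818) / (1 + (-0.751)·0.818) = 0.0670/0.3857 = 0.1737

+0.174c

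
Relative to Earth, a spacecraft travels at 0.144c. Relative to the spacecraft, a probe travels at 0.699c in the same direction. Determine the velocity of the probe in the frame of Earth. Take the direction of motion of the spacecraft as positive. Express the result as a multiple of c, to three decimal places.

With v = 0.144 and u' = 0.699 (in units of c),
u = (u' + v)/(1 + u'v/c²):
u = (0.699 + 0.144) / (1 + 0.699·0.144) = 0.8430/1.1007 = 0.7659
(Galilean addition would give +0.843c.)

0.766c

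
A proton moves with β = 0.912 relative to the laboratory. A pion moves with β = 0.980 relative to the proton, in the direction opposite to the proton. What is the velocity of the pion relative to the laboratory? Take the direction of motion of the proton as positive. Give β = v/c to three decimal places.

With v = 0.912 and u' = -0.980 (in units of c),
u = (u' + v)/(1 + u'v/c²):
u = (-0.980 + 0.912) / (1 + (-0.980)·0.912) = -0.0680/0.1062 = -0.6401
(Galilean addition would give -0.068c.)

β = -0.640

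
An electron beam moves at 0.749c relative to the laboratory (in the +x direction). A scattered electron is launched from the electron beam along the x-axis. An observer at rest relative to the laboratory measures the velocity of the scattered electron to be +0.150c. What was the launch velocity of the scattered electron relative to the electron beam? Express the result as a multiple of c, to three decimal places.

Invert the composition law: u' = (u − v)/(1 − uv/c²).
u' = (0.150 − 0.749) / (1 − (0.150)(0.749)) = -0.5990/0.8877 = -0.6748.

-0.675c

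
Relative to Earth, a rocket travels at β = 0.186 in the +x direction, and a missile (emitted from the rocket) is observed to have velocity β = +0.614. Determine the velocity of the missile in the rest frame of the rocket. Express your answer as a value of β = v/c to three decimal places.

Invert the composition law: u' = (u − v)/(1 − uv/c²).
u' = (0.614 − 0.186) / (1 − (0.614)(0.186)) = 0.4280/0.8858 = 0.4832.

β = +0.483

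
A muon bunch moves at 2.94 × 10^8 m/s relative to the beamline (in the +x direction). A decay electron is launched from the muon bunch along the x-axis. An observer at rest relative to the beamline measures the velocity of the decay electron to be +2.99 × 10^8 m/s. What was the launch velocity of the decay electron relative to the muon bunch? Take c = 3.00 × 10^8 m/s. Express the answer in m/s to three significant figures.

+2.15 × 10^8 m/s

v = 0.980c, u = 0.997c.
Invert the composition law: u' = (u − v)/(1 − uv/c²).
u' = (0.997 − 0.980) / (1 − (0.997)(0.980)) = 0.0167/0.0233 = 0.7163.
u' = 0.7163 × 3.00 × 10^8 m/s.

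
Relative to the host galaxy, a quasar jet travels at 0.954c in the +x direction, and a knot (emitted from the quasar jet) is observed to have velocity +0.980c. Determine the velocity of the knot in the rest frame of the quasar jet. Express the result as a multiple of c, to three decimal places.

Invert the composition law: u' = (u − v)/(1 − uv/c²).
u' = (0.980 − 0.954) / (1 − (0.980)(0.954)) = 0.0260/0.0651 = 0.3995.

+0.400c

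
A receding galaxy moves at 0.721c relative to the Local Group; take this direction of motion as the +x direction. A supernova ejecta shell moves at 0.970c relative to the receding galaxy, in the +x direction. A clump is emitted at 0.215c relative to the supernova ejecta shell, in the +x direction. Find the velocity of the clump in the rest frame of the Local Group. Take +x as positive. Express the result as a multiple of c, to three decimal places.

Apply u = (u' + v)/(1 + u'v/c²) successively, working outward toward the Local Group.
Start: velocity of the receding galaxy relative to the Local Group = 0.7210c.
Compose with the supernova ejecta shell (u' = 0.970 in the receding galaxy frame): u_1 = (0.970 + 0.721) / (1 + 0.970·0.721) = 1.6910/1.6994 = 0.9951.
Compose with the clump (u' = 0.215 in the supernova ejecta shell frame): u_2 = (0.215 + 0.995) / (1 + 0.215·0.995) = 1.2101/1.2139 = 0.9968.

0.997c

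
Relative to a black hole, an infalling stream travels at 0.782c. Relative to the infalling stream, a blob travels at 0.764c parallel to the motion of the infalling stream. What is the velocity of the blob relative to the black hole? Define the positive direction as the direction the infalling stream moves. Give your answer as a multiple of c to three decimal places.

With v = 0.782 and u' = 0.764 (in units of c),
u = (u' + v)/(1 + u'v/c²):
u = (0.764 + 0.782) / (1 + 0.764·0.782) = 1.5460/1.5974 = 0.9678
(Galilean addition would give +1.546c, exceeding c.)

0.968c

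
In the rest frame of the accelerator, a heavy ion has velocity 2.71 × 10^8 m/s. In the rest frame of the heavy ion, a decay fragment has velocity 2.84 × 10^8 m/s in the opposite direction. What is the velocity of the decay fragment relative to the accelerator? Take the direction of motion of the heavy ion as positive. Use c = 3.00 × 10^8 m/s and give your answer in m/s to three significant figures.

-8.98 × 10^7 m/s

In units of c (dividing by 3.00 × 10^8 m/s): v = 0.903, u' = -0.947.
u = (u' + v)/(1 + u'v/c²):
u = (-0.947 + 0.903) / (1 + (-0.947)·0.903) = -0.0433/0.1448 = -0.2992
Converting back: u = -0.2992 × 3.00 × 10^8 m/s.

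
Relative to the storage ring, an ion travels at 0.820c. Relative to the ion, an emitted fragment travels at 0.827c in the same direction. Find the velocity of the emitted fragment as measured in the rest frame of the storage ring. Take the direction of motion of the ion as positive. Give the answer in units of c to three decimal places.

0.981c

With v = 0.820 and u' = 0.827 (in units of c),
u = (u' + v)/(1 + u'v/c²):
u = (0.827 + 0.820) / (1 + 0.827·0.820) = 1.6470/1.6781 = 0.9814
(Galilean addition would give +1.647c, exceeding c.)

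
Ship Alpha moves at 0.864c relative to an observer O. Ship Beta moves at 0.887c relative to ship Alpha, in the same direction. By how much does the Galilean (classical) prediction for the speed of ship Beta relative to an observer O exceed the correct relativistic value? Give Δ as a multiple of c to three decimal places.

Δ = 0.760c

Galilean: u_cl = 0.887 + 0.864 = 1.7510.
Relativistic: u_rel = (0.887 + 0.864) / (1 + 0.887·0.864) = 1.7510/1.7664 = 0.9913.
Δ = 1.7510 − 0.9913 = 0.7597.
(The classical prediction exceeds c; the relativistic result does not.)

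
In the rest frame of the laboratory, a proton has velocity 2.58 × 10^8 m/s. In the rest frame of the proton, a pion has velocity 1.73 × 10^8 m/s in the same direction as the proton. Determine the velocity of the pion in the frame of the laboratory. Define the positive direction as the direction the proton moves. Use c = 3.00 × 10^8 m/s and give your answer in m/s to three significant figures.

In units of c (dividing by 3.00 × 10^8 m/s): v = 0.860, u' = 0.577.
u = (u' + v)/(1 + u'v/c²):
u = (0.577 + 0.860) / (1 + 0.577·0.860) = 1.4367/1.4959 = 0.9604
Converting back: u = 0.9604 × 3.00 × 10^8 m/s.

2.88 × 10^8 m/s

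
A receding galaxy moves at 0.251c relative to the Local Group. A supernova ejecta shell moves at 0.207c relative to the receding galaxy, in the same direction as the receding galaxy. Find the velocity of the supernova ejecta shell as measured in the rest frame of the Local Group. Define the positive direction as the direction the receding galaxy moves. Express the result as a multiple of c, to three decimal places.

With v = 0.251 and u' = 0.207 (in units of c),
u = (u' + v)/(1 + u'v/c²):
u = (0.207 + 0.251) / (1 + 0.207·0.251) = 0.4580/1.0520 = 0.4354

0.435c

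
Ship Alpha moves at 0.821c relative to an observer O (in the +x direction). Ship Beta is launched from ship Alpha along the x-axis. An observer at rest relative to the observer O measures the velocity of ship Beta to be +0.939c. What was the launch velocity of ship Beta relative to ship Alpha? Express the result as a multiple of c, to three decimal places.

Invert the composition law: u' = (u − v)/(1 − uv/c²).
u' = (0.939 − 0.821) / (1 − (0.939)(0.821)) = 0.1180/0.2291 = 0.5151.

+0.515c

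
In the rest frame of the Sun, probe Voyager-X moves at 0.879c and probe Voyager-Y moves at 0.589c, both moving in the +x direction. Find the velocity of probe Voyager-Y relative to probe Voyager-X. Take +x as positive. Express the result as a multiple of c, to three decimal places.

-0.601c

β_A = 0.879, β_B = 0.589.
Transform to A's frame with the inverse velocity-addition law: u' = (u − v)/(1 − uv/c²), taking u = β_B and v = β_A.
u' = (0.589 − 0.879) / (1 − (0.879)(0.589)) = -0.2900/0.4823 = -0.6013.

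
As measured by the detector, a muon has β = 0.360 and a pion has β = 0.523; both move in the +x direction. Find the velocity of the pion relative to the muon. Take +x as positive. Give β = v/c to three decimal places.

β_A = 0.360, β_B = 0.523.
Transform to A's frame with the inverse velocity-addition law: u' = (u − v)/(1 − uv/c²), taking u = β_B and v = β_A.
u' = (0.523 − 0.360) / (1 − (0.360)(0.523)) = 0.1630/0.8117 = 0.2008.

β = +0.201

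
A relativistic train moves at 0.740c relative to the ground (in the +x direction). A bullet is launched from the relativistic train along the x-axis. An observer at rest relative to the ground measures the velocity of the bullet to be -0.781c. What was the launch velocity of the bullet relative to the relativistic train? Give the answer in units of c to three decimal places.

-0.964c

Invert the composition law: u' = (u − v)/(1 − uv/c²).
u' = (-0.781 − 0.740) / (1 − (-0.781)(0.740)) = -1.5210/1.5779 = -0.9639.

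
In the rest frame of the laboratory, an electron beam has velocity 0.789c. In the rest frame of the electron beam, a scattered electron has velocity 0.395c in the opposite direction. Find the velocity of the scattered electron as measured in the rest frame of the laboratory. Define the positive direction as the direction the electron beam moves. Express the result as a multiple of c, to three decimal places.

+0.572c

With v = 0.789 and u' = -0.395 (in units of c),
u = (u' + v)/(1 + u'v/c²):
u = (-0.395 + 0.789) / (1 + (-0.395)·0.789) = 0.3940/0.6883 = 0.5724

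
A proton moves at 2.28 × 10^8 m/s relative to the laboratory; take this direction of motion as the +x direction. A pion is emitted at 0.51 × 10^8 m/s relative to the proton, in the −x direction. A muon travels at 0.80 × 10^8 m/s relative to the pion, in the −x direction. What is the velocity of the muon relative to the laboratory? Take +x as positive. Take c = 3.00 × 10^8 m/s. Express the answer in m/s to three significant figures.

+1.50 × 10^8 m/s

Apply u = (u' + v)/(1 + u'v/c²) successively, working outward toward the laboratory.
(Dividing each given speed by c = 3.00 × 10^8 m/s to work in units of c.)
Start: velocity of the proton relative to the laboratory = 0.7600c.
Compose with the pion (u' = -0.170 in the proton frame): u_1 = (-0.170 + 0.760) / (1 + (-0.170)·0.760) = 0.5900/0.8708 = 0.6775.
Compose with the muon (u' = -0.267 in the pion frame): u_2 = (-0.267 + 0.678) / (1 + (-0.267)·0.678) = 0.4109/0.8193 = 0.5015.
So u = 0.5015 × 3.00 × 10^8 m/s.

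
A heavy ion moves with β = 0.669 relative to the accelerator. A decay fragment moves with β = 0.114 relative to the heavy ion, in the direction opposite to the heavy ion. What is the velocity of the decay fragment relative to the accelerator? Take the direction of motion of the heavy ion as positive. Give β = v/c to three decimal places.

With v = 0.669 and u' = -0.114 (in units of c),
u = (u' + v)/(1 + u'v/c²):
u = (-0.114 + 0.669) / (1 + (-0.114)·0.669) = 0.5550/0.9237 = 0.6008
(Galilean addition would give +0.555c.)

β = +0.601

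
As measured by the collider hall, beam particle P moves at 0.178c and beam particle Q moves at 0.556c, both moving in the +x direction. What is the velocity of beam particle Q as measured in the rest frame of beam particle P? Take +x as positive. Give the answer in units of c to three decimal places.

+0.420c

β_A = 0.178, β_B = 0.556.
Transform to A's frame with the inverse velocity-addition law: u' = (u − v)/(1 − uv/c²), taking u = β_B and v = β_A.
u' = (0.556 − 0.178) / (1 − (0.178)(0.556)) = 0.3780/0.9010 = 0.4195.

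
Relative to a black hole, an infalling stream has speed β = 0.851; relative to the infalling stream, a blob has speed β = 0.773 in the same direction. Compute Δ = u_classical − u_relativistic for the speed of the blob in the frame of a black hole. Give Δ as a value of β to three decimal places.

Galilean: u_cl = 0.773 + 0.851 = 1.6240.
Relativistic: u_rel = (0.773 + 0.851) / (1 + 0.773·0.851) = 1.6240/1.6578 = 0.9796.
Δ = 1.6240 − 0.9796 = 0.6444.
(The classical prediction exceeds c; the relativistic result does not.)

Δ = 0.644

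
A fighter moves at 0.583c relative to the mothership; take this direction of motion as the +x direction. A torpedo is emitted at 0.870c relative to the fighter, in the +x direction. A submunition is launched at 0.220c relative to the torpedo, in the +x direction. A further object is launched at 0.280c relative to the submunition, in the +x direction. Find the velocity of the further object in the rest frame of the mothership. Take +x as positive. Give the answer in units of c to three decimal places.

Apply u = (u' + v)/(1 + u'v/c²) successively, working outward toward the mothership.
Start: velocity of the fighter relative to the mothership = 0.5830c.
Compose with the torpedo (u' = 0.870 in the fighter frame): u_1 = (0.870 + 0.583) / (1 + 0.870·0.583) = 1.4530/1.5072 = 0.9640.
Compose with the submunition (u' = 0.220 in the torpedo frame): u_2 = (0.220 + 0.964) / (1 + 0.220·0.964) = 1.1840/1.2121 = 0.9769.
Compose with the further object (u' = 0.280 in the submunition frame): u_3 = (0.280 + 0.977) / (1 + 0.280·0.977) = 1.2569/1.2735 = 0.9869.

0.987c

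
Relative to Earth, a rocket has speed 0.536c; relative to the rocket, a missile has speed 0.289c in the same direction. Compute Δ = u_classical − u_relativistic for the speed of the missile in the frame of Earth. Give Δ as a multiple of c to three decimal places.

Galilean: u_cl = 0.289 + 0.536 = 0.8250.
Relativistic: u_rel = (0.289 + 0.536) / (1 + 0.289·0.536) = 0.8250/1.1549 = 0.7143.
Δ = 0.8250 − 0.7143 = 0.1107.

Δ = 0.111c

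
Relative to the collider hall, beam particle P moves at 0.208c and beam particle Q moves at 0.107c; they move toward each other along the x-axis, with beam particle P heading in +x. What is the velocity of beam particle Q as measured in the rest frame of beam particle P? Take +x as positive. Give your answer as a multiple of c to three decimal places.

β_A = 0.208, β_B = -0.107.
Transform to A's frame with the inverse velocity-addition law: u' = (u − v)/(1 − uv/c²), taking u = β_B and v = β_A.
u' = (-0.107 − 0.208) / (1 − (0.208)(-0.107)) = -0.3150/1.0223 = -0.3081.

-0.308c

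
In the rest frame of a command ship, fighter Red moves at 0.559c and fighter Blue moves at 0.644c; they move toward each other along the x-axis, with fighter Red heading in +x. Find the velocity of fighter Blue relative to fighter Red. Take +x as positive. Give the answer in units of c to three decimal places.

-0.885c

β_A = 0.559, β_B = -0.644.
Transform to A's frame with the inverse velocity-addition law: u' = (u − v)/(1 − uv/c²), taking u = β_B and v = β_A.
u' = (-0.644 − 0.559) / (1 − (0.559)(-0.644)) = -1.2030/1.3600 = -0.8846.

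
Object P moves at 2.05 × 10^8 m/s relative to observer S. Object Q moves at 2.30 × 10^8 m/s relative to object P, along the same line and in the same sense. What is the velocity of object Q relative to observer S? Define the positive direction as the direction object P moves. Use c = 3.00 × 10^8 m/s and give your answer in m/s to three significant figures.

2.85 × 10^8 m/s

In units of c (dividing by 3.00 × 10^8 m/s): v = 0.683, u' = 0.767.
u = (u' + v)/(1 + u'v/c²):
u = (0.767 + 0.683) / (1 + 0.767·0.683) = 1.4500/1.5239 = 0.9515
(Galilean addition would give +1.450c, exceeding c.)
Converting back: u = 0.9515 × 3.00 × 10^8 m/s.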